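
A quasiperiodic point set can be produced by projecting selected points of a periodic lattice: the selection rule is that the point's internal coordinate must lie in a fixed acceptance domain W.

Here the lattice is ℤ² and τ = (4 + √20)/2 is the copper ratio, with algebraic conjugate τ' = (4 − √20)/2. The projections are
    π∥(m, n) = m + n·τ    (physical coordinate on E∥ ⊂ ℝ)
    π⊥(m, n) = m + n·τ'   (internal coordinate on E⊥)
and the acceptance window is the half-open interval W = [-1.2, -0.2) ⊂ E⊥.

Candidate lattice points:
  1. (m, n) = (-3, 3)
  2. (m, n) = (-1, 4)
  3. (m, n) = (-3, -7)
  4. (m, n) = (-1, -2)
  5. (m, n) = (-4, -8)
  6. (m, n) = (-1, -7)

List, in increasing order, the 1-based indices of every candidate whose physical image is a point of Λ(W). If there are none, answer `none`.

4

Numerically τ ≈ 4.2361 and τ' = −1/τ ≈ -0.2361.
candidate 1: (m,n)=(-3,3) → π∥ = -3+3·τ ≈ 9.7082, π⊥ = -3+3·τ' ≈ -3.7082 ∉ [-1.2, -0.2) ⇒ out
candidate 2: (m,n)=(-1,4) → π∥ = -1+4·τ ≈ 15.9443, π⊥ = -1+4·τ' ≈ -1.9443 ∉ [-1.2, -0.2) ⇒ out
candidate 3: (m,n)=(-3,-7) → π∥ = -3-7·τ ≈ -32.6525, π⊥ = -3-7·τ' ≈ -1.3475 ∉ [-1.2, -0.2) ⇒ out
candidate 4: (m,n)=(-1,-2) → π∥ = -1-2·τ ≈ -9.4721, π⊥ = -1-2·τ' ≈ -0.5279 ∈ [-1.2, -0.2) ⇒ IN Λ
candidate 5: (m,n)=(-4,-8) → π∥ = -4-8·τ ≈ -37.8885, π⊥ = -4-8·τ' ≈ -2.1115 ∉ [-1.2, -0.2) ⇒ out
candidate 6: (m,n)=(-1,-7) → π∥ = -1-7·τ ≈ -30.6525, π⊥ = -1-7·τ' ≈ 0.6525 ∉ [-1.2, -0.2) ⇒ out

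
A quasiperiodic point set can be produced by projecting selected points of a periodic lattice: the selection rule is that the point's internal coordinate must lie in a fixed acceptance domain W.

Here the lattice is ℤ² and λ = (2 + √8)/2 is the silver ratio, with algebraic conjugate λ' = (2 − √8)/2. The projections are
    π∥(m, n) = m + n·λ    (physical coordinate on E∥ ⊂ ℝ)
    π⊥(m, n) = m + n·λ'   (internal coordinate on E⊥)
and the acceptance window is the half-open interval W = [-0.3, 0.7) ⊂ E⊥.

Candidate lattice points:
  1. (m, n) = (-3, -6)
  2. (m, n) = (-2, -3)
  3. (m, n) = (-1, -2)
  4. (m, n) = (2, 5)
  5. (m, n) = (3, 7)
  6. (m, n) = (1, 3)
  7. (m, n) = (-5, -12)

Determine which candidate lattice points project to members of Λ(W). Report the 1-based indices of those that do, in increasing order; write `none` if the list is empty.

Compute λ' = (2−√8)/2 = -0.41421, so π⊥(m,n) = m -0.41421·n.
#1 (-3,-6): internal coord -3 + (-6)·λ' = -0.51472; -0.51472 ∉ [-0.3, 0.7) → out
#2 (-2,-3): internal coord -2 + (-3)·λ' = -0.75736; -0.75736 ∉ [-0.3, 0.7) → out
#3 (-1,-2): internal coord -1 + (-2)·λ' = -0.17157; -0.17157 ∈ [-0.3, 0.7) → IN Λ
#4 (2,5): internal coord 2 + (5)·λ' = -0.07107; -0.07107 ∈ [-0.3, 0.7) → IN Λ
#5 (3,7): internal coord 3 + (7)·λ' = +0.10051; +0.10051 ∈ [-0.3, 0.7) → IN Λ
#6 (1,3): internal coord 1 + (3)·λ' = -0.24264; -0.24264 ∈ [-0.3, 0.7) → IN Λ
#7 (-5,-12): internal coord -5 + (-12)·λ' = -0.02944; -0.02944 ∈ [-0.3, 0.7) → IN Λ

3, 4, 5, 6, 7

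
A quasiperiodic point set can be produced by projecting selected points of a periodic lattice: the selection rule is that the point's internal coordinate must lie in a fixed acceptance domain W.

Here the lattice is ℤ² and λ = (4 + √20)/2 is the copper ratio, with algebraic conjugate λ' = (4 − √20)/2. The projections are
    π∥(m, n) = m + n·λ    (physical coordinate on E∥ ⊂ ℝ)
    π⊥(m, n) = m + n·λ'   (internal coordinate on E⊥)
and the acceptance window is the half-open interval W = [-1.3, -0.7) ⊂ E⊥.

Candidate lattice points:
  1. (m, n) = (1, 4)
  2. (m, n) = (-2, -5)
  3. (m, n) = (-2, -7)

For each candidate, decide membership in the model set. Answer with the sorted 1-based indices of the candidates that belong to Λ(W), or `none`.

Compute λ' = (4−√20)/2 = -0.236068, so π⊥(m,n) = m -0.236068·n.
[1] lift (1,4): star map gives 0.055728; window check -1.3 ≤ 0.055728 < -0.7 is false → out
[2] lift (-2,-5): star map gives -0.819660; window check -1.3 ≤ -0.819660 < -0.7 is true → IN Λ
[3] lift (-2,-7): star map gives -0.347524; window check -1.3 ≤ -0.347524 < -0.7 is false → out

2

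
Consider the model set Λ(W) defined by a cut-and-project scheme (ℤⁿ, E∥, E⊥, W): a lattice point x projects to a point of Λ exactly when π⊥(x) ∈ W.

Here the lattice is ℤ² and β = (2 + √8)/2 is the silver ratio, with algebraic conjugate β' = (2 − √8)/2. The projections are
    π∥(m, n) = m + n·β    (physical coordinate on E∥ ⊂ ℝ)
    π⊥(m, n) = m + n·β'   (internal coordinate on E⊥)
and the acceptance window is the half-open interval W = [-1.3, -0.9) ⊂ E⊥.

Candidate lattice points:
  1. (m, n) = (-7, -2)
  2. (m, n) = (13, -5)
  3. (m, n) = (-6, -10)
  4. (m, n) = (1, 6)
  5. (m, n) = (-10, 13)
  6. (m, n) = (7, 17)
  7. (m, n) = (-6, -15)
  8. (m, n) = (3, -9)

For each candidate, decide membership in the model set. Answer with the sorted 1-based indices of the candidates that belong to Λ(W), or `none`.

Compute β' = (2−√8)/2 = -0.4142, so π⊥(m,n) = m -0.4142·n.
candidate 1: (m,n)=(-7,-2) → π∥ = -7-2·β ≈ -11.8284, π⊥ = -7-2·β' ≈ -6.1716 ∉ [-1.3, -0.9) ⇒ out
candidate 2: (m,n)=(13,-5) → π∥ = 13-5·β ≈ 0.9289, π⊥ = 13-5·β' ≈ 15.0711 ∉ [-1.3, -0.9) ⇒ out
candidate 3: (m,n)=(-6,-10) → π∥ = -6-10·β ≈ -30.1421, π⊥ = -6-10·β' ≈ -1.8579 ∉ [-1.3, -0.9) ⇒ out
candidate 4: (m,n)=(1,6) → π∥ = 1+6·β ≈ 15.4853, π⊥ = 1+6·β' ≈ -1.4853 ∉ [-1.3, -0.9) ⇒ out
candidate 5: (m,n)=(-10,13) → π∥ = -10+13·β ≈ 21.3848, π⊥ = -10+13·β' ≈ -15.3848 ∉ [-1.3, -0.9) ⇒ out
candidate 6: (m,n)=(7,17) → π∥ = 7+17·β ≈ 48.0416, π⊥ = 7+17·β' ≈ -0.0416 ∉ [-1.3, -0.9) ⇒ out
candidate 7: (m,n)=(-6,-15) → π∥ = -6-15·β ≈ -42.2132, π⊥ = -6-15·β' ≈ 0.2132 ∉ [-1.3, -0.9) ⇒ out
candidate 8: (m,n)=(3,-9) → π∥ = 3-9·β ≈ -18.7279, π⊥ = 3-9·β' ≈ 6.7279 ∉ [-1.3, -0.9) ⇒ out

none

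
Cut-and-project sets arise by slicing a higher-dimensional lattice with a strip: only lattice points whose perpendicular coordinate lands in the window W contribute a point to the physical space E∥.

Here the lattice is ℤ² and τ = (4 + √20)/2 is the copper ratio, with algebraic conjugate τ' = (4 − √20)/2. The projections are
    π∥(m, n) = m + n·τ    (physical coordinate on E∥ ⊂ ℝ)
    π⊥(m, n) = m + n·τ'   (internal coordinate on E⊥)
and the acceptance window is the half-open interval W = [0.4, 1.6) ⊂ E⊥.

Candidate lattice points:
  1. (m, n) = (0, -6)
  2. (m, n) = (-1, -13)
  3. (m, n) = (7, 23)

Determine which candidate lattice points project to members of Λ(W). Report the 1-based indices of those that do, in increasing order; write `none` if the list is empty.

Numerically τ ≈ 4.23607 and τ' = −1/τ ≈ -0.23607.
candidate 1: (m,n)=(0,-6) → π∥ = 0-6·τ ≈ -25.41641, π⊥ = 0-6·τ' ≈ 1.41641 ∈ [0.4, 1.6) ⇒ IN Λ
candidate 2: (m,n)=(-1,-13) → π∥ = -1-13·τ ≈ -56.06888, π⊥ = -1-13·τ' ≈ 2.06888 ∉ [0.4, 1.6) ⇒ out
candidate 3: (m,n)=(7,23) → π∥ = 7+23·τ ≈ 104.42956, π⊥ = 7+23·τ' ≈ 1.57044 ∈ [0.4, 1.6) ⇒ IN Λ

1, 3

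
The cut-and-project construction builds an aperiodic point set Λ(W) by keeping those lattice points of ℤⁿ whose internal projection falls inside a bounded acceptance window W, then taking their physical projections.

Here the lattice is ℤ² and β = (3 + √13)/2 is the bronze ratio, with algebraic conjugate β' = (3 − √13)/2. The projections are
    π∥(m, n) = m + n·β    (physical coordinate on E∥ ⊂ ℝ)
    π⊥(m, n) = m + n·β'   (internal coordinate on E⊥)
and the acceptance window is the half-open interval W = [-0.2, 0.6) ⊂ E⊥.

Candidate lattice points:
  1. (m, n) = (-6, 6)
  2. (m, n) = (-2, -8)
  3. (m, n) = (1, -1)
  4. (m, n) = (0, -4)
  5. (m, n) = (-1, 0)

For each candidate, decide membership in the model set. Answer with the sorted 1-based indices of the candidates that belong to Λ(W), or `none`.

Numerically β ≈ 3.30278 and β' = −1/β ≈ -0.30278.
[1] lift (-6,6): star map gives -7.81665; window check -0.2 ≤ -7.81665 < 0.6 is false → out
[2] lift (-2,-8): star map gives 0.42221; window check -0.2 ≤ 0.42221 < 0.6 is true → IN Λ
[3] lift (1,-1): star map gives 1.30278; window check -0.2 ≤ 1.30278 < 0.6 is false → out
[4] lift (0,-4): star map gives 1.21110; window check -0.2 ≤ 1.21110 < 0.6 is false → out
[5] lift (-1,0): star map gives -1.00000; window check -0.2 ≤ -1.00000 < 0.6 is false → out

2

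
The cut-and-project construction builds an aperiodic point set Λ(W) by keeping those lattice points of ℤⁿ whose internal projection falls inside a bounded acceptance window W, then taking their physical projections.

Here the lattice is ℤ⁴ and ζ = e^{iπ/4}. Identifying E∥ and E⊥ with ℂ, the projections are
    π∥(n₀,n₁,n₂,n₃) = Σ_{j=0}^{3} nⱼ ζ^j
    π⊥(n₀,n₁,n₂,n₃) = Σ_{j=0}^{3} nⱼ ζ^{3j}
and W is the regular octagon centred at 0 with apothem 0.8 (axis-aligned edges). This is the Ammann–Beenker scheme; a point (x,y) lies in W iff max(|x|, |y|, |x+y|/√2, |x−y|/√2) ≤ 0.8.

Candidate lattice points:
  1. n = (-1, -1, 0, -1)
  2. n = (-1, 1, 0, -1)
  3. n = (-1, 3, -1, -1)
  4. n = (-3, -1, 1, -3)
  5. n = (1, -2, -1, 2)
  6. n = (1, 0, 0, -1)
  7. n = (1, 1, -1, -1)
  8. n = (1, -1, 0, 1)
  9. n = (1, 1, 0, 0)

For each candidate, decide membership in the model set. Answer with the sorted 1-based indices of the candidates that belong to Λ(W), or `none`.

Internal map: ζ^{3j} for j=0..3 gives (1,0), (−√2/2,√2/2), (0,−1), (√2/2,√2/2).
candidate 1: n = (-1, -1, 0, -1) → π⊥ ≈ (-1.000000, -1.414214); max(|x|,|y|,|x±y|/√2) = 1.707107 > 0.8 ⇒ ∉ W
candidate 2: n = (-1, 1, 0, -1) → π⊥ ≈ (-2.414214, +0.000000); max(|x|,|y|,|x±y|/√2) = 2.414214 > 0.8 ⇒ ∉ W
candidate 3: n = (-1, 3, -1, -1) → π⊥ ≈ (-3.828427, +2.414214); max(|x|,|y|,|x±y|/√2) = 4.414214 > 0.8 ⇒ ∉ W
candidate 4: n = (-3, -1, 1, -3) → π⊥ ≈ (-4.414214, -3.828427); max(|x|,|y|,|x±y|/√2) = 5.828427 > 0.8 ⇒ ∉ W
candidate 5: n = (1, -2, -1, 2) → π⊥ ≈ (+3.828427, +1.000000); max(|x|,|y|,|x±y|/√2) = 3.828427 > 0.8 ⇒ ∉ W
candidate 6: n = (1, 0, 0, -1) → π⊥ ≈ (+0.292893, -0.707107); max(|x|,|y|,|x±y|/√2) = 0.707107 ≤ 0.8 ⇒ ∈ W
candidate 7: n = (1, 1, -1, -1) → π⊥ ≈ (-0.414214, +1.000000); max(|x|,|y|,|x±y|/√2) = 1.000000 > 0.8 ⇒ ∉ W
candidate 8: n = (1, -1, 0, 1) → π⊥ ≈ (+2.414214, +0.000000); max(|x|,|y|,|x±y|/√2) = 2.414214 > 0.8 ⇒ ∉ W
candidate 9: n = (1, 1, 0, 0) → π⊥ ≈ (+0.292893, +0.707107); max(|x|,|y|,|x±y|/√2) = 0.707107 ≤ 0.8 ⇒ ∈ W

6, 9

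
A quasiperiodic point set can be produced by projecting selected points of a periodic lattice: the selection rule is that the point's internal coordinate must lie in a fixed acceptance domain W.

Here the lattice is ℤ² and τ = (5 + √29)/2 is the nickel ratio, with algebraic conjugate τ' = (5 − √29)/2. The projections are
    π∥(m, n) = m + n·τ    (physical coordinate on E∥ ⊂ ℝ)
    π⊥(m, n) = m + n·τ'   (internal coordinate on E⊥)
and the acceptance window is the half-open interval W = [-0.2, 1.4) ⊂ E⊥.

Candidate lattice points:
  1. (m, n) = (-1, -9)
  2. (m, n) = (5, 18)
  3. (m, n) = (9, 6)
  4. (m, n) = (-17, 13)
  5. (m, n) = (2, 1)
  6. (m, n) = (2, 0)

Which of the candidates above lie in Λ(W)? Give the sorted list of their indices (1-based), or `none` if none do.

Numerically τ ≈ 5.192582 and τ' = −1/τ ≈ -0.192582.
#1 (-1,-9): internal coord -1 + (-9)·τ' = +0.733242; +0.733242 ∈ [-0.2, 1.4) → IN Λ
#2 (5,18): internal coord 5 + (18)·τ' = +1.533517; +1.533517 ∉ [-0.2, 1.4) → out
#3 (9,6): internal coord 9 + (6)·τ' = +7.844506; +7.844506 ∉ [-0.2, 1.4) → out
#4 (-17,13): internal coord -17 + (13)·τ' = -19.503571; -19.503571 ∉ [-0.2, 1.4) → out
#5 (2,1): internal coord 2 + (1)·τ' = +1.807418; +1.807418 ∉ [-0.2, 1.4) → out
#6 (2,0): internal coord 2 + (0)·τ' = +2.000000; +2.000000 ∉ [-0.2, 1.4) → out

1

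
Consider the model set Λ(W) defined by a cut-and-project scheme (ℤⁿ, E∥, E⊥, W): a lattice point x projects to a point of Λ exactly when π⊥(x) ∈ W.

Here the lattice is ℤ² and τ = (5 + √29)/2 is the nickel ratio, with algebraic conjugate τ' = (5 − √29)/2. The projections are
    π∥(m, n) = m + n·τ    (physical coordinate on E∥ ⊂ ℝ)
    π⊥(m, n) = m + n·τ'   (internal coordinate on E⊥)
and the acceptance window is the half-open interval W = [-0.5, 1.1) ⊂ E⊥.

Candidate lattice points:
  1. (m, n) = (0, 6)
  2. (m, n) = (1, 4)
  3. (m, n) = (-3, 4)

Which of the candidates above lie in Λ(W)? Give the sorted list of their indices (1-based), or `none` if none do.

Numerically τ ≈ 5.19258 and τ' = −1/τ ≈ -0.19258.
candidate 1: (m,n)=(0,6) → π∥ = 0+6·τ ≈ 31.15549, π⊥ = 0+6·τ' ≈ -1.15549 ∉ [-0.5, 1.1) ⇒ out
candidate 2: (m,n)=(1,4) → π∥ = 1+4·τ ≈ 21.77033, π⊥ = 1+4·τ' ≈ 0.22967 ∈ [-0.5, 1.1) ⇒ IN Λ
candidate 3: (m,n)=(-3,4) → π∥ = -3+4·τ ≈ 17.77033, π⊥ = -3+4·τ' ≈ -3.77033 ∉ [-0.5, 1.1) ⇒ out

2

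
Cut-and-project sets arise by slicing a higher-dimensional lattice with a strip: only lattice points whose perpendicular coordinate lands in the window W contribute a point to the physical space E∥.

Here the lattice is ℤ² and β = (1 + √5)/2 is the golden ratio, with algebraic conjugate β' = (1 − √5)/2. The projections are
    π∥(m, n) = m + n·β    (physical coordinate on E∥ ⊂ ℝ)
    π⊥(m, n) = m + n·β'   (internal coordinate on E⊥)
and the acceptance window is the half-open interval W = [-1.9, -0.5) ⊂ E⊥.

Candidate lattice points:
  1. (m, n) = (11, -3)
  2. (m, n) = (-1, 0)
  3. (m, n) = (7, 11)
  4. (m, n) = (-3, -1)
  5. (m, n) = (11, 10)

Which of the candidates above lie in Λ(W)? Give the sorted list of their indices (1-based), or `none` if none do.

β' = (1−√5)/2 ≈ -0.6180.
[1] lift (11,-3): star map gives 12.8541; window check -1.9 ≤ 12.8541 < -0.5 is false → out
[2] lift (-1,0): star map gives -1.0000; window check -1.9 ≤ -1.0000 < -0.5 is true → IN Λ
[3] lift (7,11): star map gives 0.2016; window check -1.9 ≤ 0.2016 < -0.5 is false → out
[4] lift (-3,-1): star map gives -2.3820; window check -1.9 ≤ -2.3820 < -0.5 is false → out
[5] lift (11,10): star map gives 4.8197; window check -1.9 ≤ 4.8197 < -0.5 is false → out

2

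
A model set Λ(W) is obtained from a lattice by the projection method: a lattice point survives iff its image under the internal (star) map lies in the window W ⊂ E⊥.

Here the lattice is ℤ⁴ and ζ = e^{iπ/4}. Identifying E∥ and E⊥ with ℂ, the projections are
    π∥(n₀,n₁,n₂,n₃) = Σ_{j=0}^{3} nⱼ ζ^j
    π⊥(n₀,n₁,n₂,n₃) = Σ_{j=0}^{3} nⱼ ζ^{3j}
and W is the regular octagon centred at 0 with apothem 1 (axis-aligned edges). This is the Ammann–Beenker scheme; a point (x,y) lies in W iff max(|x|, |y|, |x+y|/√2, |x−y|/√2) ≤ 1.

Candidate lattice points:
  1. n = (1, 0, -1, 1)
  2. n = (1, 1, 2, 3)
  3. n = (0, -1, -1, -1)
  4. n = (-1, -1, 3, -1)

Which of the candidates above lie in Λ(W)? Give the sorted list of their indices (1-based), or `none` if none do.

3

With ζ = e^{iπ/4} the internal vectors are ζ^0,ζ^3,ζ^6,ζ^9.
candidate 1: n = (1, 0, -1, 1) → π⊥ ≈ (+1.707107, +1.707107); max(|x|,|y|,|x±y|/√2) = 2.414214 > 1 ⇒ ∉ W
candidate 2: n = (1, 1, 2, 3) → π⊥ ≈ (+2.414214, +0.828427); max(|x|,|y|,|x±y|/√2) = 2.414214 > 1 ⇒ ∉ W
candidate 3: n = (0, -1, -1, -1) → π⊥ ≈ (+0.000000, -0.414214); max(|x|,|y|,|x±y|/√2) = 0.414214 ≤ 1 ⇒ ∈ W
candidate 4: n = (-1, -1, 3, -1) → π⊥ ≈ (-1.000000, -4.414214); max(|x|,|y|,|x±y|/√2) = 4.414214 > 1 ⇒ ∉ W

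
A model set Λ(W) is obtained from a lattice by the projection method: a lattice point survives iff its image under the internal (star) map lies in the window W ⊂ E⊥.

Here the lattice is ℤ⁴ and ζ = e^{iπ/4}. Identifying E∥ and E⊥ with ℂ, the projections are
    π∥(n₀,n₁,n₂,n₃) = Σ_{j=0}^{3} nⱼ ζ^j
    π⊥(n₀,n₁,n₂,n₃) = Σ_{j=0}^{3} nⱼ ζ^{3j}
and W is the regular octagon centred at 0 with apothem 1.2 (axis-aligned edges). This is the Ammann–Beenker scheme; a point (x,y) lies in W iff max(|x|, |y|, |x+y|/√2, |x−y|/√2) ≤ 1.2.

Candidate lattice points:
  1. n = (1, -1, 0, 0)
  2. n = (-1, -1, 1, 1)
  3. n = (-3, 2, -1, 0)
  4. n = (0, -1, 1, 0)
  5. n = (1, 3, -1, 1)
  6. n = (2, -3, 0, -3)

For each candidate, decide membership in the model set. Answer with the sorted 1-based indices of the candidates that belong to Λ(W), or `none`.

With ζ = e^{iπ/4} the internal vectors are ζ^0,ζ^3,ζ^6,ζ^9.
#1 (1, -1, 0, 0): internal (1.707107, -0.707107); octagon support 1.707107 vs apothem 1.2 → ∉ W
#2 (-1, -1, 1, 1): internal (0.414214, -1.000000); octagon support 1.000000 vs apothem 1.2 → ∈ W
#3 (-3, 2, -1, 0): internal (-4.414214, 2.414214); octagon support 4.828427 vs apothem 1.2 → ∉ W
#4 (0, -1, 1, 0): internal (0.707107, -1.707107); octagon support 1.707107 vs apothem 1.2 → ∉ W
#5 (1, 3, -1, 1): internal (-0.414214, 3.828427); octagon support 3.828427 vs apothem 1.2 → ∉ W
#6 (2, -3, 0, -3): internal (2.000000, -4.242641); octagon support 4.414214 vs apothem 1.2 → ∉ W

2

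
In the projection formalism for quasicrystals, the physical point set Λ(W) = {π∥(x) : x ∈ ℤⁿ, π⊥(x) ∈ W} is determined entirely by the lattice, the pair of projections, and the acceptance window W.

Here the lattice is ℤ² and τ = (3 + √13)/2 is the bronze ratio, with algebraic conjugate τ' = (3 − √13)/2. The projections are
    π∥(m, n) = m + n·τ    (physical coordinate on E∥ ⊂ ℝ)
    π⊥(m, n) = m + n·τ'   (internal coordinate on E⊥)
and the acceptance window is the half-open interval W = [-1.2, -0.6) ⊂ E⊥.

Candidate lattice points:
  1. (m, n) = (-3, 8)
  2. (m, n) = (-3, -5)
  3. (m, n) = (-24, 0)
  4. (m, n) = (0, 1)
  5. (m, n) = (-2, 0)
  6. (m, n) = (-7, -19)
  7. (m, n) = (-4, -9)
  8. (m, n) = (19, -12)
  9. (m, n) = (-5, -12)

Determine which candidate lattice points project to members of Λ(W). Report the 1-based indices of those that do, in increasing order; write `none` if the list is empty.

none

Compute τ' = (3−√13)/2 = -0.3028, so π⊥(m,n) = m -0.3028·n.
[1] lift (-3,8): star map gives -5.4222; window check -1.2 ≤ -5.4222 < -0.6 is false → out
[2] lift (-3,-5): star map gives -1.4861; window check -1.2 ≤ -1.4861 < -0.6 is false → out
[3] lift (-24,0): star map gives -24.0000; window check -1.2 ≤ -24.0000 < -0.6 is false → out
[4] lift (0,1): star map gives -0.3028; window check -1.2 ≤ -0.3028 < -0.6 is false → out
[5] lift (-2,0): star map gives -2.0000; window check -1.2 ≤ -2.0000 < -0.6 is false → out
[6] lift (-7,-19): star map gives -1.2473; window check -1.2 ≤ -1.2473 < -0.6 is false → out
[7] lift (-4,-9): star map gives -1.2750; window check -1.2 ≤ -1.2750 < -0.6 is false → out
[8] lift (19,-12): star map gives 22.6333; window check -1.2 ≤ 22.6333 < -0.6 is false → out
[9] lift (-5,-12): star map gives -1.3667; window check -1.2 ≤ -1.3667 < -0.6 is false → out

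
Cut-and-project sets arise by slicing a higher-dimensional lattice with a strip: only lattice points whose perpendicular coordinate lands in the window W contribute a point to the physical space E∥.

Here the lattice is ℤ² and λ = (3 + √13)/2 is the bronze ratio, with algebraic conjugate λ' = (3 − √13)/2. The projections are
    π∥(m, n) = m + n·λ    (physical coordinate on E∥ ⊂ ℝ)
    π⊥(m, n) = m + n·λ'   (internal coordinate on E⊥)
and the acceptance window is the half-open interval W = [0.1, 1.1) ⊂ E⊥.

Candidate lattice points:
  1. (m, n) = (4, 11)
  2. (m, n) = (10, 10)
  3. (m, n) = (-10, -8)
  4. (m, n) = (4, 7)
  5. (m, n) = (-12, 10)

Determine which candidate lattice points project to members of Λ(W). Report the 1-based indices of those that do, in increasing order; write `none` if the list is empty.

1

Numerically λ ≈ 3.3028 and λ' = −1/λ ≈ -0.3028.
[1] lift (4,11): star map gives 0.6695; window check 0.1 ≤ 0.6695 < 1.1 is true → IN Λ
[2] lift (10,10): star map gives 6.9722; window check 0.1 ≤ 6.9722 < 1.1 is false → out
[3] lift (-10,-8): star map gives -7.5778; window check 0.1 ≤ -7.5778 < 1.1 is false → out
[4] lift (4,7): star map gives 1.8806; window check 0.1 ≤ 1.8806 < 1.1 is false → out
[5] lift (-12,10): star map gives -15.0278; window check 0.1 ≤ -15.0278 < 1.1 is false → out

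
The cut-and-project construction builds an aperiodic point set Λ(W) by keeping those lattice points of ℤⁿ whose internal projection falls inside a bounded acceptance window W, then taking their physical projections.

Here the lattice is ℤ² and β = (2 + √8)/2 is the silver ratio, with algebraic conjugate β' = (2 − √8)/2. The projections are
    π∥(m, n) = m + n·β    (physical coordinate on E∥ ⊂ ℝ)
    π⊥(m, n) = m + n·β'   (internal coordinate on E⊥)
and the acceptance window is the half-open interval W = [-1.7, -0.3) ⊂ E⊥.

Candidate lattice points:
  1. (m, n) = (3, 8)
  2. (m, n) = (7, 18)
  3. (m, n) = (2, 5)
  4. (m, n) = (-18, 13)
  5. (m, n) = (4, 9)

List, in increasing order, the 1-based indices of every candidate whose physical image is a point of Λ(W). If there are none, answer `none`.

Numerically β ≈ 2.414214 and β' = −1/β ≈ -0.414214.
#1 (3,8): internal coord 3 + (8)·β' = -0.313708; -0.313708 ∈ [-1.7, -0.3) → IN Λ
#2 (7,18): internal coord 7 + (18)·β' = -0.455844; -0.455844 ∈ [-1.7, -0.3) → IN Λ
#3 (2,5): internal coord 2 + (5)·β' = -0.071068; -0.071068 ∉ [-1.7, -0.3) → out
#4 (-18,13): internal coord -18 + (13)·β' = -23.384776; -23.384776 ∉ [-1.7, -0.3) → out
#5 (4,9): internal coord 4 + (9)·β' = +0.272078; +0.272078 ∉ [-1.7, -0.3) → out

1, 2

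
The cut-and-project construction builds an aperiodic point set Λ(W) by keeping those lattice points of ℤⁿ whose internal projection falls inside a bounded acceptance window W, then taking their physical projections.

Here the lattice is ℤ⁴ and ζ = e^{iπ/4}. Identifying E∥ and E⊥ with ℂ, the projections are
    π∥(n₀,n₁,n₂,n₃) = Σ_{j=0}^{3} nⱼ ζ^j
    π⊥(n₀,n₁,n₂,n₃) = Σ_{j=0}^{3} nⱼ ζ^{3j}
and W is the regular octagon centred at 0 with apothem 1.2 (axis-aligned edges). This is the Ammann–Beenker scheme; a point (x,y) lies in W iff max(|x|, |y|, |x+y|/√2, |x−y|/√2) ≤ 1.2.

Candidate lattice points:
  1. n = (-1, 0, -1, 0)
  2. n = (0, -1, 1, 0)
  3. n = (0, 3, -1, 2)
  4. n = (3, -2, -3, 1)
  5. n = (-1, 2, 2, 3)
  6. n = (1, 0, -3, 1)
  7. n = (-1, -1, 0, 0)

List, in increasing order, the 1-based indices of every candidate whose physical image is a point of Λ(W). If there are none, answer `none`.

7

With ζ = e^{iπ/4} the internal vectors are ζ^0,ζ^3,ζ^6,ζ^9.
#1 (-1, 0, -1, 0): internal (-1.0000, 1.0000); octagon support 1.4142 vs apothem 1.2 → ∉ W
#2 (0, -1, 1, 0): internal (0.7071, -1.7071); octagon support 1.7071 vs apothem 1.2 → ∉ W
#3 (0, 3, -1, 2): internal (-0.7071, 4.5355); octagon support 4.5355 vs apothem 1.2 → ∉ W
#4 (3, -2, -3, 1): internal (5.1213, 2.2929); octagon support 5.2426 vs apothem 1.2 → ∉ W
#5 (-1, 2, 2, 3): internal (-0.2929, 1.5355); octagon support 1.5355 vs apothem 1.2 → ∉ W
#6 (1, 0, -3, 1): internal (1.7071, 3.7071); octagon support 3.8284 vs apothem 1.2 → ∉ W
#7 (-1, -1, 0, 0): internal (-0.2929, -0.7071); octagon support 0.7071 vs apothem 1.2 → ∈ W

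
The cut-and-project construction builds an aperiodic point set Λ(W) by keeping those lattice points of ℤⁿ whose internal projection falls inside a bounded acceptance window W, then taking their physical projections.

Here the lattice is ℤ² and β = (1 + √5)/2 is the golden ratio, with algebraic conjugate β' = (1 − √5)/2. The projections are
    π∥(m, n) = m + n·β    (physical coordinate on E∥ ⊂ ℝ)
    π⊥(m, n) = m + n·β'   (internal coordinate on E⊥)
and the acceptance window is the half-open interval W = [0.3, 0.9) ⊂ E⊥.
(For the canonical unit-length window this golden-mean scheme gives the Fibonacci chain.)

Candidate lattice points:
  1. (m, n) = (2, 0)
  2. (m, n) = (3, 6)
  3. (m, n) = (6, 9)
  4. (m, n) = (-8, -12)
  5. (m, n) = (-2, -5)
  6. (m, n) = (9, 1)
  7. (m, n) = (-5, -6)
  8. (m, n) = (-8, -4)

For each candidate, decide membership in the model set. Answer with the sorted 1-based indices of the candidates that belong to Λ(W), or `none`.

Numerically β ≈ 1.6180 and β' = −1/β ≈ -0.6180.
#1 (2,0): internal coord 2 + (0)·β' = +2.0000; +2.0000 ∉ [0.3, 0.9) → out
#2 (3,6): internal coord 3 + (6)·β' = -0.7082; -0.7082 ∉ [0.3, 0.9) → out
#3 (6,9): internal coord 6 + (9)·β' = +0.4377; +0.4377 ∈ [0.3, 0.9) → IN Λ
#4 (-8,-12): internal coord -8 + (-12)·β' = -0.5836; -0.5836 ∉ [0.3, 0.9) → out
#5 (-2,-5): internal coord -2 + (-5)·β' = +1.0902; +1.0902 ∉ [0.3, 0.9) → out
#6 (9,1): internal coord 9 + (1)·β' = +8.3820; +8.3820 ∉ [0.3, 0.9) → out
#7 (-5,-6): internal coord -5 + (-6)·β' = -1.2918; -1.2918 ∉ [0.3, 0.9) → out
#8 (-8,-4): internal coord -8 + (-4)·β' = -5.5279; -5.5279 ∉ [0.3, 0.9) → out

3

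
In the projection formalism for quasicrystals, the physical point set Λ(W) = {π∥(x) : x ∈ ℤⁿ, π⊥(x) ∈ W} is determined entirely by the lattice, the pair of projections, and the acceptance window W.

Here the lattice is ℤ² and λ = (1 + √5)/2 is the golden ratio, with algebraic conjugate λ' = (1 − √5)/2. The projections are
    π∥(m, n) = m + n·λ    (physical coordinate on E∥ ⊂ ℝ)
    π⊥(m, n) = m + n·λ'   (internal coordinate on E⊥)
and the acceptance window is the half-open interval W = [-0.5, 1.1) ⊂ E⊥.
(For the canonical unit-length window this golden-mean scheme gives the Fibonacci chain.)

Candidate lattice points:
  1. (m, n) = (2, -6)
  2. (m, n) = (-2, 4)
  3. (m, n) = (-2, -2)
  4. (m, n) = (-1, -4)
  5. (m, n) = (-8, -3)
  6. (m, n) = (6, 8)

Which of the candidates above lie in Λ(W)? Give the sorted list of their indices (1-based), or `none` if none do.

λ' = (1−√5)/2 ≈ -0.6180.
candidate 1: (m,n)=(2,-6) → π∥ = 2-6·λ ≈ -7.7082, π⊥ = 2-6·λ' ≈ 5.7082 ∉ [-0.5, 1.1) ⇒ out
candidate 2: (m,n)=(-2,4) → π∥ = -2+4·λ ≈ 4.4721, π⊥ = -2+4·λ' ≈ -4.4721 ∉ [-0.5, 1.1) ⇒ out
candidate 3: (m,n)=(-2,-2) → π∥ = -2-2·λ ≈ -5.2361, π⊥ = -2-2·λ' ≈ -0.7639 ∉ [-0.5, 1.1) ⇒ out
candidate 4: (m,n)=(-1,-4) → π∥ = -1-4·λ ≈ -7.4721, π⊥ = -1-4·λ' ≈ 1.4721 ∉ [-0.5, 1.1) ⇒ out
candidate 5: (m,n)=(-8,-3) → π∥ = -8-3·λ ≈ -12.8541, π⊥ = -8-3·λ' ≈ -6.1459 ∉ [-0.5, 1.1) ⇒ out
candidate 6: (m,n)=(6,8) → π∥ = 6+8·λ ≈ 18.9443, π⊥ = 6+8·λ' ≈ 1.0557 ∈ [-0.5, 1.1) ⇒ IN Λ

6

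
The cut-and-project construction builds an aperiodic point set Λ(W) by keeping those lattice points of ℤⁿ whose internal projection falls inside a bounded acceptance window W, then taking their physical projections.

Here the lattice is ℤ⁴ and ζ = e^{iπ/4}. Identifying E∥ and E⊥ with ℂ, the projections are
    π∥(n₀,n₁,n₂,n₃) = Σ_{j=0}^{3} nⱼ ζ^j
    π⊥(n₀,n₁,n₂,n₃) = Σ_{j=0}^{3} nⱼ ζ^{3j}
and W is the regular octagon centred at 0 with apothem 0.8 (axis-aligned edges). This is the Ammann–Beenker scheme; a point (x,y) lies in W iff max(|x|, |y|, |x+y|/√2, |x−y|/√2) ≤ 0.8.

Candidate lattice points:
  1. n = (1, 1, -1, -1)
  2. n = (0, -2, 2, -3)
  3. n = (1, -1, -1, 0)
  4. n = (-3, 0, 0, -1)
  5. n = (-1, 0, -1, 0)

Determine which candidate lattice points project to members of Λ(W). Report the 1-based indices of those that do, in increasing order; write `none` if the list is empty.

With ζ = e^{iπ/4} the internal vectors are ζ^0,ζ^3,ζ^6,ζ^9.
#1 (1, 1, -1, -1): internal (-0.4142, 1.0000); octagon support 1.0000 vs apothem 0.8 → ∉ W
#2 (0, -2, 2, -3): internal (-0.7071, -5.5355); octagon support 5.5355 vs apothem 0.8 → ∉ W
#3 (1, -1, -1, 0): internal (1.7071, 0.2929); octagon support 1.7071 vs apothem 0.8 → ∉ W
#4 (-3, 0, 0, -1): internal (-3.7071, -0.7071); octagon support 3.7071 vs apothem 0.8 → ∉ W
#5 (-1, 0, -1, 0): internal (-1.0000, 1.0000); octagon support 1.4142 vs apothem 0.8 → ∉ W

none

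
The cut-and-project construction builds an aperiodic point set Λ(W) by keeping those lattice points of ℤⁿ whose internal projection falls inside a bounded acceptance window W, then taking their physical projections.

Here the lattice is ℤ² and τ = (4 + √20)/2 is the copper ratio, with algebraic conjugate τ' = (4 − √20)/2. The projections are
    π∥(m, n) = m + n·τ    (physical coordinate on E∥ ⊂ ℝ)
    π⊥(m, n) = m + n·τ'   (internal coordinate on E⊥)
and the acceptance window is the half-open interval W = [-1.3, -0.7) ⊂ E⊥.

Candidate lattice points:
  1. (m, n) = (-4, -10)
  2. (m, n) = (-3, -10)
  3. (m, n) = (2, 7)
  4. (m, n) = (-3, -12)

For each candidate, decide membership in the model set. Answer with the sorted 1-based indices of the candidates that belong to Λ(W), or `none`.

none

τ' = (4−√20)/2 ≈ -0.23607.
#1 (-4,-10): internal coord -4 + (-10)·τ' = -1.63932; -1.63932 ∉ [-1.3, -0.7) → out
#2 (-3,-10): internal coord -3 + (-10)·τ' = -0.63932; -0.63932 ∉ [-1.3, -0.7) → out
#3 (2,7): internal coord 2 + (7)·τ' = +0.34752; +0.34752 ∉ [-1.3, -0.7) → out
#4 (-3,-12): internal coord -3 + (-12)·τ' = -0.16718; -0.16718 ∉ [-1.3, -0.7) → out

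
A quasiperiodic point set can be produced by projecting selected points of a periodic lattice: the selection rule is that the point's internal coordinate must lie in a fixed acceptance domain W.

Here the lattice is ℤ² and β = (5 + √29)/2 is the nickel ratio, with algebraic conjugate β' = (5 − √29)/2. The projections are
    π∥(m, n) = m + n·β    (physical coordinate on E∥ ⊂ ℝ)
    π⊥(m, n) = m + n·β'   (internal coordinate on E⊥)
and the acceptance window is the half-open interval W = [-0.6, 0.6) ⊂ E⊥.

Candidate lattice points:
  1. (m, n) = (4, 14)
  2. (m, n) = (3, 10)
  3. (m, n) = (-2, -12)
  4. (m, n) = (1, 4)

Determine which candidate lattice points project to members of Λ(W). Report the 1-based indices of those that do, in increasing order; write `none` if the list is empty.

Numerically β ≈ 5.19258 and β' = −1/β ≈ -0.19258.
[1] lift (4,14): star map gives 1.30385; window check -0.6 ≤ 1.30385 < 0.6 is false → out
[2] lift (3,10): star map gives 1.07418; window check -0.6 ≤ 1.07418 < 0.6 is false → out
[3] lift (-2,-12): star map gives 0.31099; window check -0.6 ≤ 0.31099 < 0.6 is true → IN Λ
[4] lift (1,4): star map gives 0.22967; window check -0.6 ≤ 0.22967 < 0.6 is true → IN Λ

3, 4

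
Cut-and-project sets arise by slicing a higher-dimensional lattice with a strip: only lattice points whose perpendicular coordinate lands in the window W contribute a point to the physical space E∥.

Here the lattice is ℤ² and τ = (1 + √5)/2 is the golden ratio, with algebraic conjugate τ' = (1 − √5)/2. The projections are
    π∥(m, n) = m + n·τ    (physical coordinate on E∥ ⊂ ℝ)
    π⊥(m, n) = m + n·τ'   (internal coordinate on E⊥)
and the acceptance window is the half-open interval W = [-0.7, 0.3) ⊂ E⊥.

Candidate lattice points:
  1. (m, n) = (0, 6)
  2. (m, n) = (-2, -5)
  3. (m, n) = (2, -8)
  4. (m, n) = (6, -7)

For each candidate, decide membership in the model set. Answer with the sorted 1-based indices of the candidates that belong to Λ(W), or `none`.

Compute τ' = (1−√5)/2 = -0.618034, so π⊥(m,n) = m -0.618034·n.
candidate 1: (m,n)=(0,6) → π∥ = 0+6·τ ≈ 9.708204, π⊥ = 0+6·τ' ≈ -3.708204 ∉ [-0.7, 0.3) ⇒ out
candidate 2: (m,n)=(-2,-5) → π∥ = -2-5·τ ≈ -10.090170, π⊥ = -2-5·τ' ≈ 1.090170 ∉ [-0.7, 0.3) ⇒ out
candidate 3: (m,n)=(2,-8) → π∥ = 2-8·τ ≈ -10.944272, π⊥ = 2-8·τ' ≈ 6.944272 ∉ [-0.7, 0.3) ⇒ out
candidate 4: (m,n)=(6,-7) → π∥ = 6-7·τ ≈ -5.326238, π⊥ = 6-7·τ' ≈ 10.326238 ∉ [-0.7, 0.3) ⇒ out

none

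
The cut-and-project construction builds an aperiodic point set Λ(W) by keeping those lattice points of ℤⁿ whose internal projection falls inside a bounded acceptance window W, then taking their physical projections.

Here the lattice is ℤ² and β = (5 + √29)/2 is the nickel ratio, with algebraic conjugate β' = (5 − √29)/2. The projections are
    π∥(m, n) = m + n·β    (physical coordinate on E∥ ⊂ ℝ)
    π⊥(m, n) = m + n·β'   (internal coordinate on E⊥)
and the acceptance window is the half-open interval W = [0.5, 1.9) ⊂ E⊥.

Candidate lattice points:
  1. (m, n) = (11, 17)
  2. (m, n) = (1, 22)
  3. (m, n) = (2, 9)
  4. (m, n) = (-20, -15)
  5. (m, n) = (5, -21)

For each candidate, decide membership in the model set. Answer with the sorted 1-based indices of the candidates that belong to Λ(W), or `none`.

none

β' = (5−√29)/2 ≈ -0.1926.
candidate 1: (m,n)=(11,17) → π∥ = 11+17·β ≈ 99.2739, π⊥ = 11+17·β' ≈ 7.7261 ∉ [0.5, 1.9) ⇒ out
candidate 2: (m,n)=(1,22) → π∥ = 1+22·β ≈ 115.2368, π⊥ = 1+22·β' ≈ -3.2368 ∉ [0.5, 1.9) ⇒ out
candidate 3: (m,n)=(2,9) → π∥ = 2+9·β ≈ 48.7332, π⊥ = 2+9·β' ≈ 0.2668 ∉ [0.5, 1.9) ⇒ out
candidate 4: (m,n)=(-20,-15) → π∥ = -20-15·β ≈ -97.8887, π⊥ = -20-15·β' ≈ -17.1113 ∉ [0.5, 1.9) ⇒ out
candidate 5: (m,n)=(5,-21) → π∥ = 5-21·β ≈ -104.0442, π⊥ = 5-21·β' ≈ 9.0442 ∉ [0.5, 1.9) ⇒ out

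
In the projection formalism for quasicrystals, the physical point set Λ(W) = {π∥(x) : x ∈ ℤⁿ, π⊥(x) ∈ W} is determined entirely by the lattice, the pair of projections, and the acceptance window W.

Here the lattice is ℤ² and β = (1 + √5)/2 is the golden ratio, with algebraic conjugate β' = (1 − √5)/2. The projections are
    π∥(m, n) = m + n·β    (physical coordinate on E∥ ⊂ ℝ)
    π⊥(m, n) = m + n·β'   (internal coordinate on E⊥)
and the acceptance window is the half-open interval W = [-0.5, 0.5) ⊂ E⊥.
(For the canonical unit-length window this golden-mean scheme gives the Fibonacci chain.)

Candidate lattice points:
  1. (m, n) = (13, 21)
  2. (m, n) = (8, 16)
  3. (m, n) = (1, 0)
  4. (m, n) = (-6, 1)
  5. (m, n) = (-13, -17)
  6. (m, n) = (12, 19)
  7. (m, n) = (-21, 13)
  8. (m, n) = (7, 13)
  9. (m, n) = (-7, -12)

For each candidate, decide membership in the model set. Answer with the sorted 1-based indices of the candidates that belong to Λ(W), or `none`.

Compute β' = (1−√5)/2 = -0.6180, so π⊥(m,n) = m -0.6180·n.
candidate 1: (m,n)=(13,21) → π∥ = 13+21·β ≈ 46.9787, π⊥ = 13+21·β' ≈ 0.0213 ∈ [-0.5, 0.5) ⇒ IN Λ
candidate 2: (m,n)=(8,16) → π∥ = 8+16·β ≈ 33.8885, π⊥ = 8+16·β' ≈ -1.8885 ∉ [-0.5, 0.5) ⇒ out
candidate 3: (m,n)=(1,0) → π∥ = 1+0·β ≈ 1.0000, π⊥ = 1+0·β' ≈ 1.0000 ∉ [-0.5, 0.5) ⇒ out
candidate 4: (m,n)=(-6,1) → π∥ = -6+1·β ≈ -4.3820, π⊥ = -6+1·β' ≈ -6.6180 ∉ [-0.5, 0.5) ⇒ out
candidate 5: (m,n)=(-13,-17) → π∥ = -13-17·β ≈ -40.5066, π⊥ = -13-17·β' ≈ -2.4934 ∉ [-0.5, 0.5) ⇒ out
candidate 6: (m,n)=(12,19) → π∥ = 12+19·β ≈ 42.7426, π⊥ = 12+19·β' ≈ 0.2574 ∈ [-0.5, 0.5) ⇒ IN Λ
candidate 7: (m,n)=(-21,13) → π∥ = -21+13·β ≈ 0.0344, π⊥ = -21+13·β' ≈ -29.0344 ∉ [-0.5, 0.5) ⇒ out
candidate 8: (m,n)=(7,13) → π∥ = 7+13·β ≈ 28.0344, π⊥ = 7+13·β' ≈ -1.0344 ∉ [-0.5, 0.5) ⇒ out
candidate 9: (m,n)=(-7,-12) → π∥ = -7-12·β ≈ -26.4164, π⊥ = -7-12·β' ≈ 0.4164 ∈ [-0.5, 0.5) ⇒ IN Λ

1, 6, 9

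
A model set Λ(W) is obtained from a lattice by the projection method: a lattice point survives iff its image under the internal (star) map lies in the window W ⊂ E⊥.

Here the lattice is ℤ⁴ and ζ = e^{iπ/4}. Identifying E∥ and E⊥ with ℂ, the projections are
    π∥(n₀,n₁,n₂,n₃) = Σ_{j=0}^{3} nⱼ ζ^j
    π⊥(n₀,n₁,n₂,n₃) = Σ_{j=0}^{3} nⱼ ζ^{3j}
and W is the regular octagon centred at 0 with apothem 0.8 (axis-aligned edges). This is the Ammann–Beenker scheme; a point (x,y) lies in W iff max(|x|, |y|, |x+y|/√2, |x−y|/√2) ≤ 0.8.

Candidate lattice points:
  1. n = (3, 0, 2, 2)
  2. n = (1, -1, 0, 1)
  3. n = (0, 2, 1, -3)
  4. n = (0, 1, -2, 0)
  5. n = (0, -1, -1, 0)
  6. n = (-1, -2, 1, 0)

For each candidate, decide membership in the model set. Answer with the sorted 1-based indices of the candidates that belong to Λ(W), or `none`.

5

π⊥(n) = n₀ + n₁ζ³ + n₂ζ⁶ + n₃ζ⁹ where ζ = e^{iπ/4}.
candidate 1: n = (3, 0, 2, 2) → π⊥ ≈ (+4.4142, -0.5858); max(|x|,|y|,|x±y|/√2) = 4.4142 > 0.8 ⇒ ∉ W
candidate 2: n = (1, -1, 0, 1) → π⊥ ≈ (+2.4142, +0.0000); max(|x|,|y|,|x±y|/√2) = 2.4142 > 0.8 ⇒ ∉ W
candidate 3: n = (0, 2, 1, -3) → π⊥ ≈ (-3.5355, -1.7071); max(|x|,|y|,|x±y|/√2) = 3.7071 > 0.8 ⇒ ∉ W
candidate 4: n = (0, 1, -2, 0) → π⊥ ≈ (-0.7071, +2.7071); max(|x|,|y|,|x±y|/√2) = 2.7071 > 0.8 ⇒ ∉ W
candidate 5: n = (0, -1, -1, 0) → π⊥ ≈ (+0.7071, +0.2929); max(|x|,|y|,|x±y|/√2) = 0.7071 ≤ 0.8 ⇒ ∈ W
candidate 6: n = (-1, -2, 1, 0) → π⊥ ≈ (+0.4142, -2.4142); max(|x|,|y|,|x±y|/√2) = 2.4142 > 0.8 ⇒ ∉ W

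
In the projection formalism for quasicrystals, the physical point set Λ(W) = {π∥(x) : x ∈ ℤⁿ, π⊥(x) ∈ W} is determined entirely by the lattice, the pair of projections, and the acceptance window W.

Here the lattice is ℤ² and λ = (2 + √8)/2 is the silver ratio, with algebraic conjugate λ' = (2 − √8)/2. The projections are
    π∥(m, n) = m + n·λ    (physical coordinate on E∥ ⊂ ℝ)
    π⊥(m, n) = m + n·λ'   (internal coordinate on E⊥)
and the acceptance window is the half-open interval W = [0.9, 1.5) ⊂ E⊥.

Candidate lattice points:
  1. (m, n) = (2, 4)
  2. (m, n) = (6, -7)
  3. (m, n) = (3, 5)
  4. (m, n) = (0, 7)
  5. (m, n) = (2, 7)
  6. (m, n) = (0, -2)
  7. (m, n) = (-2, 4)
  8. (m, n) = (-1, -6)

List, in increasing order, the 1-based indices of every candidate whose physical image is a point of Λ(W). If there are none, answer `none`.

λ' = (2−√8)/2 ≈ -0.414214.
[1] lift (2,4): star map gives 0.343146; window check 0.9 ≤ 0.343146 < 1.5 is false → out
[2] lift (6,-7): star map gives 8.899495; window check 0.9 ≤ 8.899495 < 1.5 is false → out
[3] lift (3,5): star map gives 0.928932; window check 0.9 ≤ 0.928932 < 1.5 is true → IN Λ
[4] lift (0,7): star map gives -2.899495; window check 0.9 ≤ -2.899495 < 1.5 is false → out
[5] lift (2,7): star map gives -0.899495; window check 0.9 ≤ -0.899495 < 1.5 is false → out
[6] lift (0,-2): star map gives 0.828427; window check 0.9 ≤ 0.828427 < 1.5 is false → out
[7] lift (-2,4): star map gives -3.656854; window check 0.9 ≤ -3.656854 < 1.5 is false → out
[8] lift (-1,-6): star map gives 1.485281; window check 0.9 ≤ 1.485281 < 1.5 is true → IN Λ

3, 8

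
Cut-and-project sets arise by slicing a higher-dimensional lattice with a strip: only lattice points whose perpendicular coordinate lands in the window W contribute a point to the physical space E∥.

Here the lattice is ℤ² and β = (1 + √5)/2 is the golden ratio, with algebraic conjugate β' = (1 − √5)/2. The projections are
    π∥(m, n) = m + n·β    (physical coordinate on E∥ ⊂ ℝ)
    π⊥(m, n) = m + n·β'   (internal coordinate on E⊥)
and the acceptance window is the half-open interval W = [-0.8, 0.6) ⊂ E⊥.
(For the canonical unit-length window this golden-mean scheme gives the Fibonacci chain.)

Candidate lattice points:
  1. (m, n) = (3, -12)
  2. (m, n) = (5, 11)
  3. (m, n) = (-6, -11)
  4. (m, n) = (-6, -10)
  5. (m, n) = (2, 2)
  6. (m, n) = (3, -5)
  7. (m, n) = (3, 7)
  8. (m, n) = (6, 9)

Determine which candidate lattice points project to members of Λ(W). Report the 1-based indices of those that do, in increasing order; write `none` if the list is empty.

Compute β' = (1−√5)/2 = -0.6180, so π⊥(m,n) = m -0.6180·n.
candidate 1: (m,n)=(3,-12) → π∥ = 3-12·β ≈ -16.4164, π⊥ = 3-12·β' ≈ 10.4164 ∉ [-0.8, 0.6) ⇒ out
candidate 2: (m,n)=(5,11) → π∥ = 5+11·β ≈ 22.7984, π⊥ = 5+11·β' ≈ -1.7984 ∉ [-0.8, 0.6) ⇒ out
candidate 3: (m,n)=(-6,-11) → π∥ = -6-11·β ≈ -23.7984, π⊥ = -6-11·β' ≈ 0.7984 ∉ [-0.8, 0.6) ⇒ out
candidate 4: (m,n)=(-6,-10) → π∥ = -6-10·β ≈ -22.1803, π⊥ = -6-10·β' ≈ 0.1803 ∈ [-0.8, 0.6) ⇒ IN Λ
candidate 5: (m,n)=(2,2) → π∥ = 2+2·β ≈ 5.2361, π⊥ = 2+2·β' ≈ 0.7639 ∉ [-0.8, 0.6) ⇒ out
candidate 6: (m,n)=(3,-5) → π∥ = 3-5·β ≈ -5.0902, π⊥ = 3-5·β' ≈ 6.0902 ∉ [-0.8, 0.6) ⇒ out
candidate 7: (m,n)=(3,7) → π∥ = 3+7·β ≈ 14.3262, π⊥ = 3+7·β' ≈ -1.3262 ∉ [-0.8, 0.6) ⇒ out
candidate 8: (m,n)=(6,9) → π∥ = 6+9·β ≈ 20.5623, π⊥ = 6+9·β' ≈ 0.4377 ∈ [-0.8, 0.6) ⇒ IN Λ

4, 8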